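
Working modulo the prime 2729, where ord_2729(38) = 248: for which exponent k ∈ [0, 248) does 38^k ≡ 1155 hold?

98

Baby-step giant-step with m = ceil(sqrt(248)) = 16.
Baby table (38^j mod 2729 for j=0..15):
  0:1  1:38  2:1444  3:292  4:180  5:1382  6:665  7:709
  8:2381  9:421  10:2353  11:2086  12:127  13:2097  14:545  15:1607
Giant step factor: 38^(-16) ≡ 369 (mod 2729).
Scan 1155·369^i mod 2729 for i = 0, 1, …:
  i=0: 1155   i=1: 471   i=2: 1872   i=3: 331
  i=4: 2063   i=5: 2585   i=6: 1444
Match at i=6, j=2: k = 6·16 + 2 = 98.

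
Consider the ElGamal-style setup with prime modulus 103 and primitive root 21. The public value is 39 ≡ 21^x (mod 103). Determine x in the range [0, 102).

69

Baby-step giant-step with m = ceil(sqrt(102)) = 11.
Baby table (21^j mod 103 for j=0..10):
  0:1  1:21  2:29  3:94  4:17  5:48  6:81  7:53
  8:83  9:95  10:38
Giant step factor: 21^(-11) ≡ 99 (mod 103).
Scan 39·99^i mod 103 for i = 0, 1, …:
  i=0: 39   i=1: 50   i=2: 6   i=3: 79
  i=4: 96   i=5: 28   i=6: 94
Match at i=6, j=3: x = 6·11 + 3 = 69.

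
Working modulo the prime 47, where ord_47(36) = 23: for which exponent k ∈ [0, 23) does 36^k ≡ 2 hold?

19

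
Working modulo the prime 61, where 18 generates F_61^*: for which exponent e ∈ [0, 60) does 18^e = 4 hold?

14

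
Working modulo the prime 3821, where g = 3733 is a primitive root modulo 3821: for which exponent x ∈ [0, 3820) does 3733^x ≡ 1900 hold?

695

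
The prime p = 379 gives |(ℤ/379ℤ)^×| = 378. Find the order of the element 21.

The order of 21 must divide p − 1 = 378 = 2 · 3^3 · 7.
Divisors: 1, 2, 3, 6, 7, 9, 14, 18, 21, 27, 42, 54, 63, 126, 189, 378.
Check each in increasing order: 21^1 ≡ 21;  21^2 ≡ 62;  21^3 ≡ 165;  21^6 ≡ 316;  21^7 ≡ 193;  21^9 ≡ 217;  21^14 ≡ 107;  21^18 ≡ 93;  21^21 ≡ 185;  21^27 ≡ 94;  21^42 ≡ 115;  21^54 ≡ 119;  21^63 ≡ 51;  21^126 ≡ 327;  21^189 ≡ 1.
Smallest exponent giving 1 is 189.

189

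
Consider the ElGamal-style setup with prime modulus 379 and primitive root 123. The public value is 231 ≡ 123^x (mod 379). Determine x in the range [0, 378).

Baby-step giant-step with m = ceil(sqrt(378)) = 20.
Baby table (123^j mod 379 for j=0..19):
  0:1  1:123  2:348  3:356  4:203  5:334  6:150  7:258
  8:277  9:340  10:130  11:72  12:139  13:42  14:239  15:214
  16:171  17:188  18:5  19:236
Giant step factor: 123^(-20) ≡ 22 (mod 379).
Scan 231·22^i mod 379 for i = 0, 1, …:
  i=0: 231   i=1: 155   i=2: 378   i=3: 357
  i=4: 274   i=5: 343   i=6: 345   i=7: 10
  i=8: 220   i=9: 292   i=10: 360   i=11: 340
Match at i=11, j=9: x = 11·20 + 9 = 229.

229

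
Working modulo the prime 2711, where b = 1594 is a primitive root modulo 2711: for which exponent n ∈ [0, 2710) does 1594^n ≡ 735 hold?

2382

Baby-step giant-step with m = ceil(sqrt(2710)) = 53.
Baby table (1594^j mod 2711 for j=0..52):
  0:1  1:1594  2:629  3:2267  4:2546  5:2668  6:1944  7:63
  8:115  9:1673  10:1849  11:449  12:2  13:477  14:1258  15:1823
  16:2381  17:2625  18:1177  19:126  20:230  21:635  22:987  23:898
  24:4  25:954  26:2516  27:935  28:2051  29:2539  30:2354  31:252
  32:460  33:1270  34:1974  35:1796  36:8  37:1908  38:2321  39:1870
  40:1391  41:2367  42:1997  43:504  44:920  45:2540  46:1237  47:881
  48:16  49:1105  50:1931  51:1029  52:71
Giant step factor: 1594^(-53) ≡ 595 (mod 2711).
Scan 735·595^i mod 2711 for i = 0, 1, …:
  i=0: 735   i=1: 854   i=2: 1173   i=3: 1208
  i=4: 345   i=5: 1950   i=6: 2653   i=7: 733
  i=8: 2375   i=9: 694     …   i=43: 2573
  i=44: 1931
Match at i=44, j=50: n = 44·53 + 50 = 2382.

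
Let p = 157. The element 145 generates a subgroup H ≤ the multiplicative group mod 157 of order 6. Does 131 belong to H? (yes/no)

131 ∈ ⟨145⟩ iff 131^6 ≡ 1 (mod 157), since |⟨145⟩| = 6.
131^6 mod 157 = 64.
Since 64 ≠ 1, 131 does not lie in the subgroup.

no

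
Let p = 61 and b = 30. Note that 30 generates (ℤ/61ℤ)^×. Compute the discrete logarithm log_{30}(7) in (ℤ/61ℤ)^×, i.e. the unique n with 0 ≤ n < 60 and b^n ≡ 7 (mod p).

41

Baby-step giant-step with m = ceil(sqrt(60)) = 8.
Baby table (30^j mod 61 for j=0..7):
  0:1  1:30  2:46  3:38  4:42  5:40  6:41  7:10
Giant step factor: 30^(-8) ≡ 12 (mod 61).
Scan 7·12^i mod 61 for i = 0, 1, …:
  i=0: 7   i=1: 23   i=2: 32   i=3: 18
  i=4: 33   i=5: 30
Match at i=5, j=1: n = 5·8 + 1 = 41.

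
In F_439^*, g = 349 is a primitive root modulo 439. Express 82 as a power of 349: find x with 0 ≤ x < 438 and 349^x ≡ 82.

Baby-step giant-step with m = ceil(sqrt(438)) = 21.
Baby table (349^j mod 439 for j=0..20):
  0:1  1:349  2:198  3:179  4:133  5:322  6:433  7:101
  8:129  9:243  10:80  11:263  12:36  13:272  14:104  15:298
  16:398  17:178  18:223  19:124  20:254
Giant step factor: 349^(-21) ≡ 96 (mod 439).
Scan 82·96^i mod 439 for i = 0, 1, …:
  i=0: 82   i=1: 409   i=2: 193   i=3: 90
  i=4: 299   i=5: 169   i=6: 420   i=7: 371
  i=8: 57   i=9: 204   i=10: 268   i=11: 266
  i=12: 74   i=13: 80
Match at i=13, j=10: x = 13·21 + 10 = 283.

283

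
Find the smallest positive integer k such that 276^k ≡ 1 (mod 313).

312

The order of 276 must divide p − 1 = 312 = 2^3 · 3 · 13.
Divisors: 1, 2, 3, 4, 6, 8, 12, 13, 24, 26, 39, 52, 78, 104, 156, 312.
Check each in increasing order: 276^1 ≡ 276;  276^2 ≡ 117;  276^3 ≡ 53;  276^4 ≡ 230;  276^6 ≡ 305;  276^8 ≡ 3;  276^12 ≡ 64;  276^13 ≡ 136;  276^24 ≡ 27;  276^26 ≡ 29;  276^39 ≡ 188;  276^52 ≡ 215;  276^78 ≡ 288;  276^104 ≡ 214;  276^156 ≡ 312;  276^312 ≡ 1.
Smallest exponent giving 1 is 312.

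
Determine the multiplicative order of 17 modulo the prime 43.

The order of 17 must divide p − 1 = 42 = 2 · 3 · 7.
Divisors: 1, 2, 3, 6, 7, 14, 21, 42.
Check each in increasing order: 17^1 ≡ 17;  17^2 ≡ 31;  17^3 ≡ 11;  17^6 ≡ 35;  17^7 ≡ 36;  17^14 ≡ 6;  17^21 ≡ 1.
Smallest exponent giving 1 is 21.

21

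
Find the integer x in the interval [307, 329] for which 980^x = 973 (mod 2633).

318

Compute 980^307 mod 2633 = 2297, then multiply by 980 repeatedly:
  980^307=2297  980^308=2478  980^309=814  980^310=2554  980^311=1570
  980^312=928  980^313=1055  980^314=1764  980^315=1472  980^316=2309
  980^317=1073  980^318=973
Found 973 at exponent 318.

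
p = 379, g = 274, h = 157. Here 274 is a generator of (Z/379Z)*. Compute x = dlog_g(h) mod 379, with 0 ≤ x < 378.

Baby-step giant-step with m = ceil(sqrt(378)) = 20.
Baby table (274^j mod 379 for j=0..19):
  0:1  1:274  2:34  3:220  4:19  5:279  6:267  7:11
  8:361  9:374  10:146  11:209  12:37  13:284  14:121  15:181
  16:324  17:90  18:25  19:28
Giant step factor: 274^(-20) ≡ 103 (mod 379).
Scan 157·103^i mod 379 for i = 0, 1, …:
  i=0: 157   i=1: 253   i=2: 287   i=3: 378
  i=4: 276   i=5: 3   i=6: 309   i=7: 370
  i=8: 210   i=9: 27   i=10: 128   i=11: 298
  i=12: 374
Match at i=12, j=9: x = 12·20 + 9 = 249.

249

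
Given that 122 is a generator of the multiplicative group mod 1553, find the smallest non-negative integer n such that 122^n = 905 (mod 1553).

460

Baby-step giant-step with m = ceil(sqrt(1552)) = 40.
Baby table (122^j mod 1553 for j=0..39):
  0:1  1:122  2:907  3:391  4:1112  5:553  6:687  7:1505
  8:356  9:1501  10:1421  11:979  12:1410  13:1190  14:751  15:1548
  16:943  17:124  18:1151  19:652  20:341  21:1224  22:240  23:1326
  24:260  25:660  26:1317  27:715  28:262  29:904  30:25  31:1497
  32:933  33:457  34:1399  35:1401  36:92  37:353  38:1135  39:253
Giant step factor: 122^(-40) ≡ 8 (mod 1553).
Scan 905·8^i mod 1553 for i = 0, 1, …:
  i=0: 905   i=1: 1028   i=2: 459   i=3: 566
  i=4: 1422   i=5: 505   i=6: 934   i=7: 1260
  i=8: 762   i=9: 1437   i=10: 625   i=11: 341
Match at i=11, j=20: n = 11·40 + 20 = 460.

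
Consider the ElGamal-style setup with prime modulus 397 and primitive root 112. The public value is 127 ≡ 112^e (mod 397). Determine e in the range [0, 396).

Baby-step giant-step with m = ceil(sqrt(396)) = 20.
Baby table (112^j mod 397 for j=0..19):
  0:1  1:112  2:237  3:342  4:192  5:66  6:246  7:159
  8:340  9:365  10:386  11:356  12:172  13:208  14:270  15:68
  16:73  17:236  18:230  19:352
Giant step factor: 112^(-20) ≡ 105 (mod 397).
Scan 127·105^i mod 397 for i = 0, 1, …:
  i=0: 127   i=1: 234   i=2: 353   i=3: 144
  i=4: 34   i=5: 394   i=6: 82   i=7: 273
  i=8: 81   i=9: 168   i=10: 172
Match at i=10, j=12: e = 10·20 + 12 = 212.

212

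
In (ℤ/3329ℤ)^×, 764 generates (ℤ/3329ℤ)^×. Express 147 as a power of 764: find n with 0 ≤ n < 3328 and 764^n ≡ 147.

1387

Baby-step giant-step with m = ceil(sqrt(3328)) = 58.
Baby table (764^j mod 3329 for j=0..57):
  0:1  1:764  2:1121  3:891  4:1608  5:111  6:1579  7:1258
  8:2360  9:2051  10:2334  11:2161  12:3149  13:2298  14:1289  15:2741
  16:183  17:3323  18:2074  19:3261  20:1312  21:339  22:2663  23:513
  24:2439  25:2485  26:1010  27:2641  28:350  29:1080  30:2857  31:2253
  32:199  33:2231  34:36  35:872  36:408  37:2115  38:1295  39:667
  40:251  41:2011  42:1735  43:598  44:799  45:1229  46:178  47:2832
  48:3127  49:2135  50:3259  51:3113  52:1426  53:881  54:626  55:2217
  56:2656  57:1823
Giant step factor: 764^(-58) ≡ 1281 (mod 3329).
Scan 147·1281^i mod 3329 for i = 0, 1, …:
  i=0: 147   i=1: 1883   i=2: 1927   i=3: 1698
  i=4: 1301   i=5: 2081   i=6: 2561   i=7: 1576
  i=8: 1482   i=9: 912     …   i=22: 2680
  i=23: 881
Match at i=23, j=53: n = 23·58 + 53 = 1387.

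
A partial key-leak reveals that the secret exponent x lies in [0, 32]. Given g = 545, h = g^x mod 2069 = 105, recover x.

Compute 545^0 mod 2069 = 1, then multiply by 545 repeatedly:
  545^0=1  545^1=545  545^2=1158  545^3=65  545^4=252
  545^5=786  545^6=87  545^7=1897  545^8=1434  545^9=1517
  545^10=1234  545^11=105
Found 105 at exponent 11.

11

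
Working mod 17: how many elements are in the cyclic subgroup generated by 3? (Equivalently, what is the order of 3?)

16

The order of 3 must divide p − 1 = 16 = 2^4.
Divisors: 1, 2, 4, 8, 16.
Check each in increasing order: 3^1 ≡ 3;  3^2 ≡ 9;  3^4 ≡ 13;  3^8 ≡ 16;  3^16 ≡ 1.
Smallest exponent giving 1 is 16.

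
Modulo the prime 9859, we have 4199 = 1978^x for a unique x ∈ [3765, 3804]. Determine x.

Compute 1978^3765 mod 9859 = 9302, then multiply by 1978 repeatedly:
  1978^3765=9302  1978^3766=2462  1978^3767=9349  1978^3768=6697  1978^3769=6029
  1978^3770=5831  1978^3771=8547  1978^3772=7640  1978^3773=7932  1978^3774=3827
  1978^3775=7953  1978^3776=5929  1978^3777=5211  1978^3778=4703  1978^3779=5497
  1978^3780=8448  1978^3781=8998  1978^3782=2549  1978^3783=3973  1978^3784=971
  1978^3785=7992  1978^3786=4199
Found 4199 at exponent 3786.

3786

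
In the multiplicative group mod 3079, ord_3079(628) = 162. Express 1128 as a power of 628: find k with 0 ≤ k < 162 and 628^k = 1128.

58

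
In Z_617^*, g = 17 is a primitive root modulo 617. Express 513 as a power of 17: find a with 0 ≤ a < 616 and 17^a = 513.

Baby-step giant-step with m = ceil(sqrt(616)) = 25.
Baby table (17^j mod 617 for j=0..24):
  0:1  1:17  2:289  3:594  4:226  5:140  6:529  7:355
  8:482  9:173  10:473  11:20  12:340  13:227  14:157  15:201
  16:332  17:91  18:313  19:385  20:375  21:205  22:400  23:13
  24:221
Giant step factor: 17^(-25) ≡ 359 (mod 617).
Scan 513·359^i mod 617 for i = 0, 1, …:
  i=0: 513   i=1: 301   i=2: 84   i=3: 540
  i=4: 122   i=5: 608   i=6: 471   i=7: 31
  i=8: 23   i=9: 236     …   i=19: 483
  i=20: 20
Match at i=20, j=11: a = 20·25 + 11 = 511.

511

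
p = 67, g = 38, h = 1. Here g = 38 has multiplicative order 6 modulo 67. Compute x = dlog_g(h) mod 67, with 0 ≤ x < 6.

Successive powers of 38 modulo 67:
  38^0=1
So 38^0 ≡ 1 (mod 67), giving x = 0.

0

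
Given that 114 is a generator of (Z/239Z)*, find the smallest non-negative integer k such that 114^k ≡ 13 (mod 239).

Baby-step giant-step with m = ceil(sqrt(238)) = 16.
Baby table (114^j mod 239 for j=0..15):
  0:1  1:114  2:90  3:222  4:213  5:143  6:50  7:203
  8:198  9:106  10:134  11:219  12:110  13:112  14:101  15:42
Giant step factor: 114^(-16) ≡ 30 (mod 239).
Scan 13·30^i mod 239 for i = 0, 1, …:
  i=0: 13   i=1: 151   i=2: 228   i=3: 148
  i=4: 138   i=5: 77   i=6: 159   i=7: 229
  i=8: 178   i=9: 82   i=10: 70   i=11: 188
  i=12: 143
Match at i=12, j=5: k = 12·16 + 5 = 197.

197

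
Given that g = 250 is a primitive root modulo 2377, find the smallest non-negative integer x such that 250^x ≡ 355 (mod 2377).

Baby-step giant-step with m = ceil(sqrt(2376)) = 49.
Baby table (250^j mod 2377 for j=0..48):
  0:1  1:250  2:698  3:979  4:2296  5:1143  6:510  7:1519
  8:1807  9:120  10:1476  11:565  12:1007  13:2165  14:1671  15:1775
  16:1628  17:533  18:138  19:1222  20:1244  21:1990  22:707  23:852
  24:1447  25:446  26:2158  27:2298  28:1643  29:1906  30:1100  31:1645
  32:29  33:119  34:1226  35:2244  36:28  37:2246  38:528  39:1265
  40:109  41:1103  42:18  43:2123  44:679  45:983  46:919  47:1558
  48:2049
Giant step factor: 250^(-49) ≡ 183 (mod 2377).
Scan 355·183^i mod 2377 for i = 0, 1, …:
  i=0: 355   i=1: 786   i=2: 1218   i=3: 1833
  i=4: 282   i=5: 1689   i=6: 77   i=7: 2206
  i=8: 1985   i=9: 1951     …   i=44: 1625
  i=45: 250
Match at i=45, j=1: x = 45·49 + 1 = 2206.

2206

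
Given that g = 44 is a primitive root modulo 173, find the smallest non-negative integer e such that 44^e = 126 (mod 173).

Successive powers of 44 modulo 173:
  44^0=1  44^1=44  44^2=33  44^3=68  44^4=51  44^5=168
  44^6=126
So 44^6 ≡ 126 (mod 173), giving e = 6.

6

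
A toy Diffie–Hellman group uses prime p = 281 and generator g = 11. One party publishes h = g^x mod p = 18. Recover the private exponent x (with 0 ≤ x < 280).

262

Baby-step giant-step with m = ceil(sqrt(280)) = 17.
Baby table (11^j mod 281 for j=0..16):
  0:1  1:11  2:121  3:207  4:29  5:38  6:137  7:102
  8:279  9:259  10:39  11:148  12:223  13:205  14:7  15:77
  16:4
Giant step factor: 11^(-17) ≡ 198 (mod 281).
Scan 18·198^i mod 281 for i = 0, 1, …:
  i=0: 18   i=1: 192   i=2: 81   i=3: 21
  i=4: 224   i=5: 235   i=6: 165   i=7: 74
  i=8: 40   i=9: 52     …   i=14: 273
  i=15: 102
Match at i=15, j=7: x = 15·17 + 7 = 262.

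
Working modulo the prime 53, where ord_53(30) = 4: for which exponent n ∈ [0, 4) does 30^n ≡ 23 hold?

3

Successive powers of 30 modulo 53:
  30^0=1  30^1=30  30^2=52  30^3=23
So 30^3 ≡ 23 (mod 53), giving n = 3.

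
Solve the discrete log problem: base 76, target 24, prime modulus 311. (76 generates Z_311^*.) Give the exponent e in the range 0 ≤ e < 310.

Baby-step giant-step with m = ceil(sqrt(310)) = 18.
Baby table (76^j mod 311 for j=0..17):
  0:1  1:76  2:178  3:155  4:273  5:222  6:78  7:19
  8:200  9:272  10:146  11:211  12:175  13:238  14:50  15:68
  16:192  17:286
Giant step factor: 76^(-18) ≡ 64 (mod 311).
Scan 24·64^i mod 311 for i = 0, 1, …:
  i=0: 24   i=1: 292   i=2: 28   i=3: 237
  i=4: 240   i=5: 121   i=6: 280   i=7: 193
  i=8: 223   i=9: 277   i=10: 1
Match at i=10, j=0: e = 10·18 + 0 = 180.

180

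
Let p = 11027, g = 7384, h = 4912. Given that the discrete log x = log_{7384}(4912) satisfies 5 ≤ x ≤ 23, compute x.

Compute 7384^5 mod 11027 = 4951, then multiply by 7384 repeatedly:
  7384^5=4951  7384^6=3679  7384^7=6235  7384^8=1515  7384^9=5382
  7384^10=10407  7384^11=9152  7384^12=4912
Found 4912 at exponent 12.

12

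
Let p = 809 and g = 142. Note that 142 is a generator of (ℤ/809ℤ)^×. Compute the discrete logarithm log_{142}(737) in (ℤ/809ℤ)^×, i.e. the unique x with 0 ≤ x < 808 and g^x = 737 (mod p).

156

Baby-step giant-step with m = ceil(sqrt(808)) = 29.
Baby table (142^j mod 809 for j=0..28):
  0:1  1:142  2:748  3:237  4:485  5:105  6:348  7:67
  8:615  9:767  10:508  11:135  12:563  13:664  14:444  15:755
  16:422  17:58  18:146  19:507  20:802  21:624  22:427  23:768
  24:650  25:74  26:800  27:340  28:549
Giant step factor: 142^(-29) ≡ 399 (mod 809).
Scan 737·399^i mod 809 for i = 0, 1, …:
  i=0: 737   i=1: 396   i=2: 249   i=3: 653
  i=4: 49   i=5: 135
Match at i=5, j=11: x = 5·29 + 11 = 156.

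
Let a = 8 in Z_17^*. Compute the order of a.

8

The order of 8 must divide p − 1 = 16 = 2^4.
Divisors: 1, 2, 4, 8, 16.
Check each in increasing order: 8^1 ≡ 8;  8^2 ≡ 13;  8^4 ≡ 16;  8^8 ≡ 1.
Smallest exponent giving 1 is 8.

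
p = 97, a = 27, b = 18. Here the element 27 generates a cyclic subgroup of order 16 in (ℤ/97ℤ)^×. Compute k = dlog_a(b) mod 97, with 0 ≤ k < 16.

Successive powers of 27 modulo 97:
  27^0=1  27^1=27  27^2=50  27^3=89  27^4=75  27^5=85
  27^6=64  27^7=79  27^8=96  27^9=70  27^10=47  27^11=8
  27^12=22  27^13=12  27^14=33  27^15=18
So 27^15 ≡ 18 (mod 97), giving k = 15.

15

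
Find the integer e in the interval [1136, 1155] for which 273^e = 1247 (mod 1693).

1155

Compute 273^1136 mod 1693 = 944, then multiply by 273 repeatedly:
  273^1136=944  273^1137=376  273^1138=1068  273^1139=368  273^1140=577
  273^1141=72  273^1142=1033  273^1143=971  273^1144=975  273^1145=374
  273^1146=522  273^1147=294  273^1148=691  273^1149=720  273^1150=172
  273^1151=1245  273^1152=1285  273^1153=354  273^1154=141  273^1155=1247
Found 1247 at exponent 1155.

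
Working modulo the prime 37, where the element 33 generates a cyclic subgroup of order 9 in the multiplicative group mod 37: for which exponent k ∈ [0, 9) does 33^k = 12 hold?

Successive powers of 33 modulo 37:
  33^0=1  33^1=33  33^2=16  33^3=10  33^4=34  33^5=12
So 33^5 ≡ 12 (mod 37), giving k = 5.

5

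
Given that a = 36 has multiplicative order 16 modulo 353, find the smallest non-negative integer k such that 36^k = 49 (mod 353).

Successive powers of 36 modulo 353:
  36^0=1  36^1=36  36^2=237  36^3=60  36^4=42  36^5=100
  36^6=70  36^7=49
So 36^7 ≡ 49 (mod 353), giving k = 7.

7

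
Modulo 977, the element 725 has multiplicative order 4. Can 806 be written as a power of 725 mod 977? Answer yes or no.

no

⟨725⟩ has order 4; its elements mod 977 are {1, 252, 725, 976}.
806 is not in this set.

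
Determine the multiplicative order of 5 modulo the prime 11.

5

The order of 5 must divide p − 1 = 10 = 2 · 5.
Divisors: 1, 2, 5, 10.
Check each in increasing order: 5^1 ≡ 5;  5^2 ≡ 3;  5^5 ≡ 1.
Smallest exponent giving 1 is 5.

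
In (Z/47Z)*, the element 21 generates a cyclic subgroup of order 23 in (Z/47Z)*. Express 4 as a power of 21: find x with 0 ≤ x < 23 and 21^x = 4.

Successive powers of 21 modulo 47:
  21^0=1  21^1=21  21^2=18  21^3=2  21^4=42  21^5=36
  21^6=4
So 21^6 ≡ 4 (mod 47), giving x = 6.

6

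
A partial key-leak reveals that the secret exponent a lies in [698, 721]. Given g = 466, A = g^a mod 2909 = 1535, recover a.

720

Compute 466^698 mod 2909 = 2090, then multiply by 466 repeatedly:
  466^698=2090  466^699=2334  466^700=2587  466^701=1216  466^702=2310
  466^703=130  466^704=2400  466^705=1344  466^706=869  466^707=603
  466^708=1734  466^709=2251  466^710=1726  466^711=1432  466^712=1151
  466^713=1110  466^714=2367  466^715=511  466^716=2497  466^717=2
  466^718=932  466^719=871  466^720=1535
Found 1535 at exponent 720.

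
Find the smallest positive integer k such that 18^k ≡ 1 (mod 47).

The order of 18 must divide p − 1 = 46 = 2 · 23.
Divisors: 1, 2, 23, 46.
Check each in increasing order: 18^1 ≡ 18;  18^2 ≡ 42;  18^23 ≡ 1.
Smallest exponent giving 1 is 23.

23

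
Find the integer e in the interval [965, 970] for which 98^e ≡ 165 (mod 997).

Compute 98^965 mod 997 = 630, then multiply by 98 repeatedly:
  98^965=630  98^966=923  98^967=724  98^968=165
Found 165 at exponent 968.

968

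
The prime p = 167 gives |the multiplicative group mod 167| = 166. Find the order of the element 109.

166

The order of 109 must divide p − 1 = 166 = 2 · 83.
Divisors: 1, 2, 83, 166.
Check each in increasing order: 109^1 ≡ 109;  109^2 ≡ 24;  109^83 ≡ 166;  109^166 ≡ 1.
Smallest exponent giving 1 is 166.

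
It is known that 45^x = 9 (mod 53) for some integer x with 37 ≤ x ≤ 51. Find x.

Compute 45^37 mod 53 = 31, then multiply by 45 repeatedly:
  45^37=31  45^38=17  45^39=23  45^40=28  45^41=41
  45^42=43  45^43=27  45^44=49  45^45=32  45^46=9
Found 9 at exponent 46.

46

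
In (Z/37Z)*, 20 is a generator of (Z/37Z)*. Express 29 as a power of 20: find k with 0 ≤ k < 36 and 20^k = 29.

21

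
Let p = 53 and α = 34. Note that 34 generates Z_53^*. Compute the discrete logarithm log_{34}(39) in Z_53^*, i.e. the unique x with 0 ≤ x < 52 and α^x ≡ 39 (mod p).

51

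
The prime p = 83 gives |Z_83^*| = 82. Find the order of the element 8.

The order of 8 must divide p − 1 = 82 = 2 · 41.
Divisors: 1, 2, 41, 82.
Check each in increasing order: 8^1 ≡ 8;  8^2 ≡ 64;  8^41 ≡ 82;  8^82 ≡ 1.
Smallest exponent giving 1 is 82.

82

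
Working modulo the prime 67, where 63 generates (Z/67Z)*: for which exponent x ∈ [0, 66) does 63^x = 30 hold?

11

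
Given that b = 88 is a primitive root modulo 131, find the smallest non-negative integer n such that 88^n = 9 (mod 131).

Baby-step giant-step with m = ceil(sqrt(130)) = 12.
Baby table (88^j mod 131 for j=0..11):
  0:1  1:88  2:15  3:10  4:94  5:19  6:100  7:23
  8:59  9:83  10:99  11:66
Giant step factor: 88^(-12) ≡ 3 (mod 131).
Scan 9·3^i mod 131 for i = 0, 1, …:
  i=0: 9   i=1: 27   i=2: 81   i=3: 112
  i=4: 74   i=5: 91   i=6: 11   i=7: 33
  i=8: 99
Match at i=8, j=10: n = 8·12 + 10 = 106.

106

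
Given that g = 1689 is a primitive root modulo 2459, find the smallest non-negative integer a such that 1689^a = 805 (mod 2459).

789

Baby-step giant-step with m = ceil(sqrt(2458)) = 50.
Baby table (1689^j mod 2459 for j=0..49):
  0:1  1:1689  2:281  3:22  4:273  5:1264  6:484  7:1088
  8:759  9:812  10:1805  11:1944  12:651  13:366  14:965  15:2027
  16:675  17:1558  18:332  19:96  20:2309  21:2386  22:2112  23:1618
  24:853  25:2202  26:1170  27:1553  28:1723  29:1150  30:2199  31:1021
  32:710  33:1657  34:331  35:866  36:2028  37:2364  38:1839  39:354
  40:369  41:1114  42:411  43:741  44:2377  45:1665  46:1548  47:655
  48:2204  49:2089
Giant step factor: 1689^(-50) ≡ 193 (mod 2459).
Scan 805·193^i mod 2459 for i = 0, 1, …:
  i=0: 805   i=1: 448   i=2: 399   i=3: 778
  i=4: 155   i=5: 407   i=6: 2322   i=7: 608
  i=8: 1771   i=9: 2     …   i=14: 1174
  i=15: 354
Match at i=15, j=39: a = 15·50 + 39 = 789.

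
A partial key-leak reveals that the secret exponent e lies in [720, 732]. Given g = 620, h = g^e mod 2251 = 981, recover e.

730

Compute 620^720 mod 2251 = 837, then multiply by 620 repeatedly:
  620^720=837  620^721=1210  620^722=617  620^723=2121  620^724=436
  620^725=200  620^726=195  620^727=1597  620^728=1951  620^729=833
  620^730=981
Found 981 at exponent 730.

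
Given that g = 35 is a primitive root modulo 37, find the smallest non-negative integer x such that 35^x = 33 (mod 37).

Successive powers of 35 modulo 37:
  35^0=1  35^1=35  35^2=4  35^3=29  35^4=16  35^5=5
  35^6=27  35^7=20  35^8=34  35^9=6  35^10=25  35^11=24
  35^12=26  35^13=22  35^14=30  35^15=14  35^16=9  35^17=19
  35^18=36  35^19=2  35^20=33
So 35^20 ≡ 33 (mod 37), giving x = 20.

20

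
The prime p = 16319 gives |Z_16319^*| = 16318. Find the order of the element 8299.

8159

The order of 8299 must divide p − 1 = 16318 = 2 · 41 · 199.
Divisors: 1, 2, 41, 82, 199, 398, 8159, 16318.
Check each in increasing order: 8299^1 ≡ 8299;  8299^2 ≡ 7221;  8299^41 ≡ 2480;  8299^82 ≡ 14456;  8299^199 ≡ 14434;  8299^398 ≡ 12002;  8299^8159 ≡ 1.
Smallest exponent giving 1 is 8159.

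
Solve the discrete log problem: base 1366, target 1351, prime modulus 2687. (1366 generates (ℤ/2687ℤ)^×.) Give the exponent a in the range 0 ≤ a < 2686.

Baby-step giant-step with m = ceil(sqrt(2686)) = 52.
Baby table (1366^j mod 2687 for j=0..51):
  0:1  1:1366  2:1178  3:2322  4:1192  5:2637  6:1562  7:214
  8:2128  9:2201  10:2500  11:2510  12:48  13:1080  14:117  15:1289
  16:789  17:287  18:2427  19:2211  20:38  21:855  22:1772  23:2252
  24:2304  25:787  26:242  27:71  28:254  29:341  30:955  31:1335
  32:1824  33:735  34:1759  35:616  36:425  37:158  38:868  39:721
  40:1444  41:246  42:161  43:2279  44:1568  45:349  46:1135  47:11
  48:1591  49:2210  50:1359  51:2364
Giant step factor: 1366^(-52) ≡ 1578 (mod 2687).
Scan 1351·1578^i mod 2687 for i = 0, 1, …:
  i=0: 1351   i=1: 1087   i=2: 980   i=3: 1415
  i=4: 2660   i=5: 386   i=6: 1846   i=7: 280
  i=8: 1172   i=9: 760     …   i=45: 618
  i=46: 2510
Match at i=46, j=11: a = 46·52 + 11 = 2403.

2403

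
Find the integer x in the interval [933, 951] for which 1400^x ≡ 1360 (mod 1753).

943

Compute 1400^933 mod 1753 = 1624, then multiply by 1400 repeatedly:
  1400^933=1624  1400^934=1712  1400^935=449  1400^936=1026  1400^937=693
  1400^938=791  1400^939=1257  1400^940=1541  1400^941=1210  1400^942=602
  1400^943=1360
Found 1360 at exponent 943.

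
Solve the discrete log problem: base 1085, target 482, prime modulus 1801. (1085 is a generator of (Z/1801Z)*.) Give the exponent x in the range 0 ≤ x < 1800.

947

Baby-step giant-step with m = ceil(sqrt(1800)) = 43.
Baby table (1085^j mod 1801 for j=0..42):
  0:1  1:1085  2:1172  3:114  4:1222  5:334  6:389  7:631
  8:255  9:1122  10:1695  11:254  12:37  13:523  14:140  15:616
  16:189  17:1552  18:1786  19:1735  20:430  21:91  22:1481  23:393
  24:1369  25:1341  26:1578  27:1180  28:1590  29:1593  30:1246  31:1160
  32:1502  33:1566  34:767  35:133  36:225  37:990  38:754  39:436
  40:1198  41:1309  42:1077
Giant step factor: 1085^(-43) ≡ 1096 (mod 1801).
Scan 482·1096^i mod 1801 for i = 0, 1, …:
  i=0: 482   i=1: 579   i=2: 632   i=3: 1088
  i=4: 186   i=5: 343   i=6: 1320   i=7: 517
  i=8: 1118   i=9: 648     …   i=21: 1544
  i=22: 1085
Match at i=22, j=1: x = 22·43 + 1 = 947.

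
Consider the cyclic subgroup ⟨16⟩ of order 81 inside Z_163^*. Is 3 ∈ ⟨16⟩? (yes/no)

3 ∈ ⟨16⟩ iff 3^81 ≡ 1 (mod 163), since |⟨16⟩| = 81.
3^81 mod 163 = 162.
Since 162 ≠ 1, 3 does not lie in the subgroup.

no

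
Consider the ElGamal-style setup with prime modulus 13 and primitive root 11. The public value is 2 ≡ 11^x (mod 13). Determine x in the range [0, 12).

Successive powers of 11 modulo 13:
  11^0=1  11^1=11  11^2=4  11^3=5  11^4=3  11^5=7
  11^6=12  11^7=2
So 11^7 ≡ 2 (mod 13), giving x = 7.

7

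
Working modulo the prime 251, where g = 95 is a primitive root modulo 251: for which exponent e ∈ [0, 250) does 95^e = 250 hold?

Baby-step giant-step with m = ceil(sqrt(250)) = 16.
Baby table (95^j mod 251 for j=0..15):
  0:1  1:95  2:240  3:210  4:121  5:200  6:175  7:59
  8:83  9:104  10:91  11:111  12:3  13:34  14:218  15:128
Giant step factor: 95^(-16) ≡ 65 (mod 251).
Scan 250·65^i mod 251 for i = 0, 1, …:
  i=0: 250   i=1: 186   i=2: 42   i=3: 220
  i=4: 244   i=5: 47   i=6: 43   i=7: 34
Match at i=7, j=13: e = 7·16 + 13 = 125.

125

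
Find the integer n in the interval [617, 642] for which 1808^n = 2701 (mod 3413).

Compute 1808^617 mod 3413 = 437, then multiply by 1808 repeatedly:
  1808^617=437  1808^618=1693  1808^619=2896  1808^620=426  1808^621=2283
  1808^622=1347  1808^623=1907  1808^624=726  1808^625=2016  1808^626=3257
  1808^627=1231  1808^628=372  1808^629=215  1808^630=3051  1808^631=800
  1808^632=2701
Found 2701 at exponent 632.

632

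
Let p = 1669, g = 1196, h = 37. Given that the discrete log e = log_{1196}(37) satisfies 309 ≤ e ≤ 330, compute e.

Compute 1196^309 mod 1669 = 661, then multiply by 1196 repeatedly:
  1196^309=661  1196^310=1119  1196^311=1455  1196^312=1082  1196^313=597
  1196^314=1349  1196^315=1150  1196^316=144  1196^317=317  1196^318=269
  1196^319=1276  1196^320=630  1196^321=761  1196^322=551  1196^323=1410
  1196^324=670  1196^325=200  1196^326=533  1196^327=1579  1196^328=845
  1196^329=875  1196^330=37
Found 37 at exponent 330.

330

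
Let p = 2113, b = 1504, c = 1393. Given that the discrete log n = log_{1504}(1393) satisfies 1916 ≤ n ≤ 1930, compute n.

1919

Compute 1504^1916 mod 2113 = 470, then multiply by 1504 repeatedly:
  1504^1916=470  1504^1917=1138  1504^1918=22  1504^1919=1393
Found 1393 at exponent 1919.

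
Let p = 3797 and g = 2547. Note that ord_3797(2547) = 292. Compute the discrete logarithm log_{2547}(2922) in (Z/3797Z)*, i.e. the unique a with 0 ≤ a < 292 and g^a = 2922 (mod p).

126

Baby-step giant-step with m = ceil(sqrt(292)) = 18.
Baby table (2547^j mod 3797 for j=0..17):
  0:1  1:2547  2:1933  3:2439  4:241  5:2510  6:2619  7:3061
  8:1126  9:1187  10:877  11:1083  12:1779  13:1292  14:2522  15:2807
  16:3475  17:18
Giant step factor: 2547^(-18) ≡ 1710 (mod 3797).
Scan 2922·1710^i mod 3797 for i = 0, 1, …:
  i=0: 2922   i=1: 3565   i=2: 1965   i=3: 3602
  i=4: 686   i=5: 3584   i=6: 282   i=7: 1
Match at i=7, j=0: a = 7·18 + 0 = 126.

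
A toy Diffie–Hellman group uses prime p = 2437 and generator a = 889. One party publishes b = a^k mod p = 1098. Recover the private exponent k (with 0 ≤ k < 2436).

2403

Baby-step giant-step with m = ceil(sqrt(2436)) = 50.
Baby table (889^j mod 2437 for j=0..49):
  0:1  1:889  2:733  3:958  4:1149  5:358  6:1452  7:1655
  8:1784  9:1926  10:1440  11:735  12:299  13:178  14:2274  15:1313
  16:2371  17:2251  18:362  19:134  20:2150  21:742  22:1648  23:435
  24:1669  25:2045  26:3  27:230  28:2199  29:437  30:1010  31:1074
  32:1919  33:91  34:478  35:904  36:1883  37:2205  38:897  39:534
  40:1948  41:1502  42:2239  43:1879  44:1086  45:402  46:1576  47:2226
  48:70  49:1305
Giant step factor: 889^(-50) ≡ 623 (mod 2437).
Scan 1098·623^i mod 2437 for i = 0, 1, …:
  i=0: 1098   i=1: 1694   i=2: 141   i=3: 111
  i=4: 917   i=5: 1033   i=6: 191   i=7: 2017
  i=8: 1536   i=9: 1624     …   i=47: 690
  i=48: 958
Match at i=48, j=3: k = 48·50 + 3 = 2403.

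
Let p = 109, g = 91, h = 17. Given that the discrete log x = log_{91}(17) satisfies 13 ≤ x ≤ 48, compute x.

Compute 91^13 mod 109 = 67, then multiply by 91 repeatedly:
  91^13=67  91^14=102  91^15=17
Found 17 at exponent 15.

15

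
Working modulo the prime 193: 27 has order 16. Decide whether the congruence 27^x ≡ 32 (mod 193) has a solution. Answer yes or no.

no

⟨27⟩ has order 16; its elements mod 193 are {1, 3, 9, 27, 43, 50, 64, 81, 112, 129, 143, 150, 166, 184, 190, 192}.
32 is not in this set.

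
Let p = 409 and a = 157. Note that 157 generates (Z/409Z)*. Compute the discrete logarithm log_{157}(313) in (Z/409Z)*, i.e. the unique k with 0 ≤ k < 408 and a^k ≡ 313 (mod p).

284

Baby-step giant-step with m = ceil(sqrt(408)) = 21.
Baby table (157^j mod 409 for j=0..20):
  0:1  1:157  2:109  3:344  4:20  5:277  6:135  7:336
  8:400  9:223  10:246  11:176  12:229  13:370  14:12  15:248
  16:81  17:38  18:240  19:52  20:393
Giant step factor: 157^(-21) ≡ 275 (mod 409).
Scan 313·275^i mod 409 for i = 0, 1, …:
  i=0: 313   i=1: 185   i=2: 159   i=3: 371
  i=4: 184   i=5: 293   i=6: 2   i=7: 141
  i=8: 329   i=9: 86   i=10: 337   i=11: 241
  i=12: 17   i=13: 176
Match at i=13, j=11: k = 13·21 + 11 = 284.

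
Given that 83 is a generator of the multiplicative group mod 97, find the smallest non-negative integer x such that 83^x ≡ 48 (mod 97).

46

Baby-step giant-step with m = ceil(sqrt(96)) = 10.
Baby table (83^j mod 97 for j=0..9):
  0:1  1:83  2:2  3:69  4:4  5:41  6:8  7:82
  8:16  9:67
Giant step factor: 83^(-10) ≡ 94 (mod 97).
Scan 48·94^i mod 97 for i = 0, 1, …:
  i=0: 48   i=1: 50   i=2: 44   i=3: 62
  i=4: 8
Match at i=4, j=6: x = 4·10 + 6 = 46.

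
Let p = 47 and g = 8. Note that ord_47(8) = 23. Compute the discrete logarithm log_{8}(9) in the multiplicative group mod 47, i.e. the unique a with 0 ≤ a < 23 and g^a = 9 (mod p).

5

Successive powers of 8 modulo 47:
  8^0=1  8^1=8  8^2=17  8^3=42  8^4=7  8^5=9
So 8^5 ≡ 9 (mod 47), giving a = 5.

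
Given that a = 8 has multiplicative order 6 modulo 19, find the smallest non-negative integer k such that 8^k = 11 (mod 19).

4

Successive powers of 8 modulo 19:
  8^0=1  8^1=8  8^2=7  8^3=18  8^4=11
So 8^4 ≡ 11 (mod 19), giving k = 4.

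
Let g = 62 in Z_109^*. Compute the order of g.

The order of 62 must divide p − 1 = 108 = 2^2 · 3^3.
Divisors: 1, 2, 3, 4, 6, 9, 12, 18, 27, 36, 54, 108.
Check each in increasing order: 62^1 ≡ 62;  62^2 ≡ 29;  62^3 ≡ 54;  62^4 ≡ 78;  62^6 ≡ 82;  62^9 ≡ 68;  62^12 ≡ 75;  62^18 ≡ 46;  62^27 ≡ 76;  62^36 ≡ 45;  62^54 ≡ 108;  62^108 ≡ 1.
Smallest exponent giving 1 is 108.

108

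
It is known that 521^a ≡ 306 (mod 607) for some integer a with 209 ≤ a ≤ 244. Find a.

221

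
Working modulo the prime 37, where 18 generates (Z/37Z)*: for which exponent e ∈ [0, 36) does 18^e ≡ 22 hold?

Successive powers of 18 modulo 37:
  18^0=1  18^1=18  18^2=28  18^3=23  18^4=7  18^5=15
  18^6=11  18^7=13  18^8=12  18^9=31  18^10=3  18^11=17
  18^12=10  18^13=32  18^14=21  18^15=8  18^16=33  18^17=2
  18^18=36  18^19=19  18^20=9  18^21=14  18^22=30  18^23=22
So 18^23 ≡ 22 (mod 37), giving e = 23.

23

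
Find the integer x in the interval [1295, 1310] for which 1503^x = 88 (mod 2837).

Compute 1503^1295 mod 2837 = 969, then multiply by 1503 repeatedly:
  1503^1295=969  1503^1296=1026  1503^1297=1587  1503^1298=2181  1503^1299=1308
  1503^1300=2720  1503^1301=43  1503^1302=2215  1503^1303=1344  1503^1304=88
Found 88 at exponent 1304.

1304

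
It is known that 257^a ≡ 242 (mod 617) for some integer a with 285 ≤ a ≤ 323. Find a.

Compute 257^285 mod 617 = 206, then multiply by 257 repeatedly:
  257^285=206  257^286=497  257^287=10  257^288=102  257^289=300
  257^290=592  257^291=362  257^292=484  257^293=371  257^294=329
  257^295=24  257^296=615  257^297=103  257^298=557  257^299=5
  257^300=51  257^301=150  257^302=296  257^303=181  257^304=242
Found 242 at exponent 304.

304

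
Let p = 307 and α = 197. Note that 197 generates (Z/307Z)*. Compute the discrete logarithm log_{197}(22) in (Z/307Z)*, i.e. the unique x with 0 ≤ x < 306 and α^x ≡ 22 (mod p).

Baby-step giant-step with m = ceil(sqrt(306)) = 18.
Baby table (197^j mod 307 for j=0..17):
  0:1  1:197  2:127  3:152  4:165  5:270  6:79  7:213
  8:209  9:35  10:141  11:147  12:101  13:249  14:240  15:2
  16:87  17:254
Giant step factor: 197^(-18) ≡ 102 (mod 307).
Scan 22·102^i mod 307 for i = 0, 1, …:
  i=0: 22   i=1: 95   i=2: 173   i=3: 147
Match at i=3, j=11: x = 3·18 + 11 = 65.

65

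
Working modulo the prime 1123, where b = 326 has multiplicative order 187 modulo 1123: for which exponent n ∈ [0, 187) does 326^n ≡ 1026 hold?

125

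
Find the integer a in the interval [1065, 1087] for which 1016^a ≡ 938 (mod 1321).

1080

Compute 1016^1065 mod 1321 = 306, then multiply by 1016 repeatedly:
  1016^1065=306  1016^1066=461  1016^1067=742  1016^1068=902  1016^1069=979
  1016^1070=1272  1016^1071=414  1016^1072=546  1016^1073=1237  1016^1074=521
  1016^1075=936  1016^1076=1177  1016^1077=327  1016^1078=661  1016^1079=508
  1016^1080=938
Found 938 at exponent 1080.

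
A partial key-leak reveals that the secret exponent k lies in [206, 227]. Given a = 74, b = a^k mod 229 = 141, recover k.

219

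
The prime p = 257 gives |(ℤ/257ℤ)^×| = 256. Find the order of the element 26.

128

The order of 26 must divide p − 1 = 256 = 2^8.
Divisors: 1, 2, 4, 8, 16, 32, 64, 128, 256.
Check each in increasing order: 26^1 ≡ 26;  26^2 ≡ 162;  26^4 ≡ 30;  26^8 ≡ 129;  26^16 ≡ 193;  26^32 ≡ 241;  26^64 ≡ 256;  26^128 ≡ 1.
Smallest exponent giving 1 is 128.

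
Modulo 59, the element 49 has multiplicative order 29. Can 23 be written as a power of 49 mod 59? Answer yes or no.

23 ∈ ⟨49⟩ iff 23^29 ≡ 1 (mod 59), since |⟨49⟩| = 29.
23^29 mod 59 = 58.
Since 58 ≠ 1, 23 does not lie in the subgroup.

no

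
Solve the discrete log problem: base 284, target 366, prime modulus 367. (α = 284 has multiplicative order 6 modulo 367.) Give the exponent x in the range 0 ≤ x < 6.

3

Successive powers of 284 modulo 367:
  284^0=1  284^1=284  284^2=283  284^3=366
So 284^3 ≡ 366 (mod 367), giving x = 3.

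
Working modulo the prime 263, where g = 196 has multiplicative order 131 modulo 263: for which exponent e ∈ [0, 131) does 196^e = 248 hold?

13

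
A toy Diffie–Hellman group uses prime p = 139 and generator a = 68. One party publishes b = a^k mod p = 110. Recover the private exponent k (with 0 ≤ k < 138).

61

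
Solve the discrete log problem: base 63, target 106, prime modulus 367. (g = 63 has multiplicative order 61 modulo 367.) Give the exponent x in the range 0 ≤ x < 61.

46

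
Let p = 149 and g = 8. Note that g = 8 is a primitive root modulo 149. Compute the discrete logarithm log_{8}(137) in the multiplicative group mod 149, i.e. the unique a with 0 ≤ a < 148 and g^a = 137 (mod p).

5

Successive powers of 8 modulo 149:
  8^0=1  8^1=8  8^2=64  8^3=65  8^4=73  8^5=137
So 8^5 ≡ 137 (mod 149), giving a = 5.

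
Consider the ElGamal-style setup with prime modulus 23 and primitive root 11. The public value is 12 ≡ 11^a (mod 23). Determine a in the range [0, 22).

12

Successive powers of 11 modulo 23:
  11^0=1  11^1=11  11^2=6  11^3=20  11^4=13  11^5=5
  11^6=9  11^7=7  11^8=8  11^9=19  11^10=2  11^11=22
  11^12=12
So 11^12 ≡ 12 (mod 23), giving a = 12.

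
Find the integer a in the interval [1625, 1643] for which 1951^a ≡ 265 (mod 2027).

Compute 1951^1625 mod 2027 = 1410, then multiply by 1951 repeatedly:
  1951^1625=1410  1951^1626=271  1951^1627=1701  1951^1628=452  1951^1629=107
  1951^1630=2003  1951^1631=1824  1951^1632=1239  1951^1633=1105  1951^1634=1154
  1951^1635=1484  1951^1636=728  1951^1637=1428  1951^1638=930  1951^1639=265
Found 265 at exponent 1639.

1639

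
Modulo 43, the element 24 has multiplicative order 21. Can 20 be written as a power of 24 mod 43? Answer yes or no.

⟨24⟩ has order 21; its elements mod 43 are {1, 4, 6, 9, 10, 11, 13, 14, 15, 16, 17, 21, 23, 24, 25, 31, 35, 36, 38, 40, 41}.
20 is not in this set.

no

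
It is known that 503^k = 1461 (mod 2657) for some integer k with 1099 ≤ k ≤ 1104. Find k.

Compute 503^1099 mod 2657 = 660, then multiply by 503 repeatedly:
  503^1099=660  503^1100=2512  503^1101=1461
Found 1461 at exponent 1101.

1101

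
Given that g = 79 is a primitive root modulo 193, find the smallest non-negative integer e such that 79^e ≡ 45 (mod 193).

47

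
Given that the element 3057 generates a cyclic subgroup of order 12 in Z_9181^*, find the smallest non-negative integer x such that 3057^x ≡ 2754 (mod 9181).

Successive powers of 3057 modulo 9181:
  3057^0=1  3057^1=3057  3057^2=8172  3057^3=303  3057^4=8171  3057^5=6427
  3057^6=9180  3057^7=6124  3057^8=1009  3057^9=8878  3057^10=1010  3057^11=2754
So 3057^11 ≡ 2754 (mod 9181), giving x = 11.

11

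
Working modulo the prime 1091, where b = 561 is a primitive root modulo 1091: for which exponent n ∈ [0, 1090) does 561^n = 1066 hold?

485

Baby-step giant-step with m = ceil(sqrt(1090)) = 34.
Baby table (561^j mod 1091 for j=0..33):
  0:1  1:561  2:513  3:860  4:238  5:416  6:993  7:663
  8:1003  9:818  10:678  11:690  12:876  13:486  14:987  15:570
  16:107  17:22  18:341  19:376  20:373  21:872  22:424  23:26
  24:403  25:246  26:540  27:733  28:997  29:725  30:873  31:985
  32:539  33:172
Giant step factor: 561^(-34) ≡ 408 (mod 1091).
Scan 1066·408^i mod 1091 for i = 0, 1, …:
  i=0: 1066   i=1: 710   i=2: 565   i=3: 319
  i=4: 323   i=5: 864   i=6: 119   i=7: 548
  i=8: 1020   i=9: 489     …   i=13: 970
  i=14: 818
Match at i=14, j=9: n = 14·34 + 9 = 485.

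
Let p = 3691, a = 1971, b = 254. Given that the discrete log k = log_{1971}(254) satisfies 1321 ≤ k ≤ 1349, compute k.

1338

Compute 1971^1321 mod 3691 = 293, then multiply by 1971 repeatedly:
  1971^1321=293  1971^1322=1707  1971^1323=1996  1971^1324=3201  1971^1325=1252
  1971^1326=2104  1971^1327=1991  1971^1328=728  1971^1329=2780  1971^1330=1936
  1971^1331=3053  1971^1332=1133  1971^1333=88  1971^1334=3662  1971^1335=1897
  1971^1336=4  1971^1337=502  1971^1338=254
Found 254 at exponent 1338.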